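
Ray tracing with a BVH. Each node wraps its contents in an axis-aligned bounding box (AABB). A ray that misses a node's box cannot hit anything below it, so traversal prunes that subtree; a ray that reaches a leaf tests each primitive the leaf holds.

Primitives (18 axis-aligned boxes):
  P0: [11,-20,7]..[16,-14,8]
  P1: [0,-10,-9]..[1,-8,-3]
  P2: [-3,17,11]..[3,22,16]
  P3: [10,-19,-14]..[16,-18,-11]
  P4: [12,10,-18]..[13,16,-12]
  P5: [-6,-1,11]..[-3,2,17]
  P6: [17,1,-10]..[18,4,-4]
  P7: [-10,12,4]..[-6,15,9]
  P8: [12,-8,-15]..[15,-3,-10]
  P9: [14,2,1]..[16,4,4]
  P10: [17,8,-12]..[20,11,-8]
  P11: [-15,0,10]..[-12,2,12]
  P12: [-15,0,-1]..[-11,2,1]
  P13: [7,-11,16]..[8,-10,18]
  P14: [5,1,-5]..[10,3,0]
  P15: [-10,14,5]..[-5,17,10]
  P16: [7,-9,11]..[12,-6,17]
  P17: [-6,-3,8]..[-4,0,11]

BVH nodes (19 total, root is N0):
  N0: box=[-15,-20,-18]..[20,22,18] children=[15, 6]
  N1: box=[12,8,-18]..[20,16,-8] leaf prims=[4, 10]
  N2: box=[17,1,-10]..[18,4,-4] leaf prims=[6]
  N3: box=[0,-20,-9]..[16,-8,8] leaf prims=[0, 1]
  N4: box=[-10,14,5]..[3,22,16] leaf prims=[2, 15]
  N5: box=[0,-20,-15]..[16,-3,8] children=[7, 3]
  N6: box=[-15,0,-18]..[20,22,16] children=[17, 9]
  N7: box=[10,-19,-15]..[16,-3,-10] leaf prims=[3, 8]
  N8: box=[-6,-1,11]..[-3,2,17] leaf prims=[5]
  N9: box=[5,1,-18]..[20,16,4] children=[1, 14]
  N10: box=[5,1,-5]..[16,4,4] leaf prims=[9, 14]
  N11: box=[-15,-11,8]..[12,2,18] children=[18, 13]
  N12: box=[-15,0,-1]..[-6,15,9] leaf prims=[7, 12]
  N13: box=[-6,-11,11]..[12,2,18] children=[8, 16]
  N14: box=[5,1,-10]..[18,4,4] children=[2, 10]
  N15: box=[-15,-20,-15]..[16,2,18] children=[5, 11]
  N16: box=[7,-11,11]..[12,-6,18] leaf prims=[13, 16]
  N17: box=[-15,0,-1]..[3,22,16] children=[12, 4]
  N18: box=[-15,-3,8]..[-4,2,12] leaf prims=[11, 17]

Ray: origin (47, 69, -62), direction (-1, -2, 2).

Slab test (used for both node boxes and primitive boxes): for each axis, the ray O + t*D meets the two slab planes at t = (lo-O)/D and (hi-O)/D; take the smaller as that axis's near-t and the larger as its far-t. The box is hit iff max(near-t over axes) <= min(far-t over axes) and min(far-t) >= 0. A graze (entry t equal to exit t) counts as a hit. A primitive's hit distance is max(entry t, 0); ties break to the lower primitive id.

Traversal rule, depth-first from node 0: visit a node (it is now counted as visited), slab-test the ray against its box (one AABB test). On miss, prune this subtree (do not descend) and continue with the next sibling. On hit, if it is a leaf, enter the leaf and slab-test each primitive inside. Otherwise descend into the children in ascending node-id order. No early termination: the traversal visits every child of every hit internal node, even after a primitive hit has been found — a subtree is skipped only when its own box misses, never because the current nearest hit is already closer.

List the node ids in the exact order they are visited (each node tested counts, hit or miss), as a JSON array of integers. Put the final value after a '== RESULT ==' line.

Trace the traversal:
N0 x:[27,62] y:[47/2,89/2] z:[22,40] -> hit [27,40], descend [6, 15]
  N6 x:[27,62] y:[47/2,69/2] z:[22,39] -> hit [27,69/2], descend [9, 17]
    N9 x:[27,42] y:[53/2,34] z:[22,33] -> hit [27,33], descend [1, 14]
      N1 x:[27,35] y:[53/2,61/2] z:[22,27] -> hit [27,27] leaf, test {P4(miss), P10(miss)}
      N14 x:[29,42] y:[65/2,34] z:[26,33] -> hit [65/2,33], descend [2, 10]
        N2 x:[29,30] y:[65/2,34] z:[26,29] -> miss, prune
        N10 x:[31,42] y:[65/2,34] z:[57/2,33] -> hit [65/2,33] leaf, test {P9@t=65/2, P14(miss)}
    N17 x:[44,62] y:[47/2,69/2] z:[61/2,39] -> miss, prune
  N15 x:[31,62] y:[67/2,89/2] z:[47/2,40] -> hit [67/2,40], descend [5, 11]
    N5 x:[31,47] y:[36,89/2] z:[47/2,35] -> miss, prune
    N11 x:[35,62] y:[67/2,40] z:[35,40] -> hit [35,40], descend [13, 18]
      N13 x:[35,53] y:[67/2,40] z:[73/2,40] -> hit [73/2,40], descend [8, 16]
        N8 x:[50,53] y:[67/2,35] z:[73/2,79/2] -> miss, prune
        N16 x:[35,40] y:[75/2,40] z:[73/2,40] -> hit [75/2,40] leaf, test {P13@t=79/2, P16@t=75/2}
      N18 x:[51,62] y:[67/2,36] z:[35,37] -> miss, prune

15 AABB tests over nodes [0, 6, 9, 1, 14, 2, 10, 17, 15, 5, 11, 13, 8, 16, 18]; 3 leaves entered; closest P9.

== RESULT ==
[0, 6, 9, 1, 14, 2, 10, 17, 15, 5, 11, 13, 8, 16, 18]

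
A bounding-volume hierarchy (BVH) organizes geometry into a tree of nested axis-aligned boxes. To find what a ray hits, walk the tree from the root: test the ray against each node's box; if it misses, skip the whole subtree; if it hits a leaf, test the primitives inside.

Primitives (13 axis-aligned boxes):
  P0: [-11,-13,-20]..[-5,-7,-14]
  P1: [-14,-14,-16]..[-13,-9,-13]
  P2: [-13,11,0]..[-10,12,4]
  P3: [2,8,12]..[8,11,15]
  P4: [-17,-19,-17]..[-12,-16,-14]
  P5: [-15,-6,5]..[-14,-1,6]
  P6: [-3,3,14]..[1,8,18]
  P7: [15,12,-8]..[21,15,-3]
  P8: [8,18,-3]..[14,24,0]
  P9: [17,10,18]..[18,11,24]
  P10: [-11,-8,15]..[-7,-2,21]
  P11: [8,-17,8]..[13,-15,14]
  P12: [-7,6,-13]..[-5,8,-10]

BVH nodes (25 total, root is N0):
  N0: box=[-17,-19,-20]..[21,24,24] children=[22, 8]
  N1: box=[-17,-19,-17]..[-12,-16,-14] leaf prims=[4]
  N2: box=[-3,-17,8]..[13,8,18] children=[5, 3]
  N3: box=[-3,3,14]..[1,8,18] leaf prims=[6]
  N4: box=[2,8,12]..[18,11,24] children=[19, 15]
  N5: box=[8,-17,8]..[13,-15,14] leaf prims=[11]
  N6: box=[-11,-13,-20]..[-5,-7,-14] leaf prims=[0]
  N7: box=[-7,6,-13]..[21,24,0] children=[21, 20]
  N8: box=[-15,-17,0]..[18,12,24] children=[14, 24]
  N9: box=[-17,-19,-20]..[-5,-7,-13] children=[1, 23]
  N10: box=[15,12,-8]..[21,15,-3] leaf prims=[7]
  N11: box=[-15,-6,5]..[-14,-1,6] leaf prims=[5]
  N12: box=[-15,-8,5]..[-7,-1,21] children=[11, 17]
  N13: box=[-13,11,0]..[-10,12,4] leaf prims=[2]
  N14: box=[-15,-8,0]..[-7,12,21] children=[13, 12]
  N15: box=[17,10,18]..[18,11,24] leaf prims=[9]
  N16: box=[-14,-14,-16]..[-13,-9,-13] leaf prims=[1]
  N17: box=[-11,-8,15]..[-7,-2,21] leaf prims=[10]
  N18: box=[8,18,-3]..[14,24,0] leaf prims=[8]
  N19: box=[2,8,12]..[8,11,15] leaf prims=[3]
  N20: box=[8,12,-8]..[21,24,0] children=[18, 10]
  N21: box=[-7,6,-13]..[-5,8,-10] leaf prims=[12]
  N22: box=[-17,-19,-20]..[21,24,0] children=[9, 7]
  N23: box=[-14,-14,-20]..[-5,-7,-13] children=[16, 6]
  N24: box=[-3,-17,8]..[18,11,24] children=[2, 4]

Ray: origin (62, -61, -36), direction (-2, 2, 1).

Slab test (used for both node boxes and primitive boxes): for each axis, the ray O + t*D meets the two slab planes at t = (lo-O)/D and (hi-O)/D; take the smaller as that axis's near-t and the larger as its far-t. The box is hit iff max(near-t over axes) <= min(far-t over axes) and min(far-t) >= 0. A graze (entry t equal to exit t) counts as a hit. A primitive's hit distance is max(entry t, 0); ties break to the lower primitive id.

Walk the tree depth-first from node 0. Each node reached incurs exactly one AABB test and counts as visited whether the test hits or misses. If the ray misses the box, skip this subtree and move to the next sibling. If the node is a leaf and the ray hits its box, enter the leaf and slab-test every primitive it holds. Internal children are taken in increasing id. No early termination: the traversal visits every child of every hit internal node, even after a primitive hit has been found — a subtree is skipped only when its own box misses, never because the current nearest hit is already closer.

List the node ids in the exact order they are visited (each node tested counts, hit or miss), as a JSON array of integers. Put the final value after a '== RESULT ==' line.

Traverse from the root:
N0 x:[41/2,79/2] y:[21,85/2] z:[16,60] -> hit [21,79/2], descend [8, 22]
  N8 x:[22,77/2] y:[22,73/2] z:[36,60] -> hit [36,73/2], descend [14, 24]
    N14 x:[69/2,77/2] y:[53/2,73/2] z:[36,57] -> hit [36,73/2], descend [12, 13]
      N12 x:[69/2,77/2] y:[53/2,30] z:[41,57] -> miss, prune
      N13 x:[36,75/2] y:[36,73/2] z:[36,40] -> hit [36,73/2] leaf, test {P2@t=36}
    N24 x:[22,65/2] y:[22,36] z:[44,60] -> miss, prune
  N22 x:[41/2,79/2] y:[21,85/2] z:[16,36] -> hit [21,36], descend [7, 9]
    N7 x:[41/2,69/2] y:[67/2,85/2] z:[23,36] -> hit [67/2,69/2], descend [20, 21]
      N20 x:[41/2,27] y:[73/2,85/2] z:[28,36] -> miss, prune
      N21 x:[67/2,69/2] y:[67/2,69/2] z:[23,26] -> miss, prune
    N9 x:[67/2,79/2] y:[21,27] z:[16,23] -> miss, prune

Visited [0, 8, 14, 12, 13, 24, 22, 7, 20, 21, 9]. Tests: 11 box, 1 leaf. Nearest: P2.

== RESULT ==
[0, 8, 14, 12, 13, 24, 22, 7, 20, 21, 9]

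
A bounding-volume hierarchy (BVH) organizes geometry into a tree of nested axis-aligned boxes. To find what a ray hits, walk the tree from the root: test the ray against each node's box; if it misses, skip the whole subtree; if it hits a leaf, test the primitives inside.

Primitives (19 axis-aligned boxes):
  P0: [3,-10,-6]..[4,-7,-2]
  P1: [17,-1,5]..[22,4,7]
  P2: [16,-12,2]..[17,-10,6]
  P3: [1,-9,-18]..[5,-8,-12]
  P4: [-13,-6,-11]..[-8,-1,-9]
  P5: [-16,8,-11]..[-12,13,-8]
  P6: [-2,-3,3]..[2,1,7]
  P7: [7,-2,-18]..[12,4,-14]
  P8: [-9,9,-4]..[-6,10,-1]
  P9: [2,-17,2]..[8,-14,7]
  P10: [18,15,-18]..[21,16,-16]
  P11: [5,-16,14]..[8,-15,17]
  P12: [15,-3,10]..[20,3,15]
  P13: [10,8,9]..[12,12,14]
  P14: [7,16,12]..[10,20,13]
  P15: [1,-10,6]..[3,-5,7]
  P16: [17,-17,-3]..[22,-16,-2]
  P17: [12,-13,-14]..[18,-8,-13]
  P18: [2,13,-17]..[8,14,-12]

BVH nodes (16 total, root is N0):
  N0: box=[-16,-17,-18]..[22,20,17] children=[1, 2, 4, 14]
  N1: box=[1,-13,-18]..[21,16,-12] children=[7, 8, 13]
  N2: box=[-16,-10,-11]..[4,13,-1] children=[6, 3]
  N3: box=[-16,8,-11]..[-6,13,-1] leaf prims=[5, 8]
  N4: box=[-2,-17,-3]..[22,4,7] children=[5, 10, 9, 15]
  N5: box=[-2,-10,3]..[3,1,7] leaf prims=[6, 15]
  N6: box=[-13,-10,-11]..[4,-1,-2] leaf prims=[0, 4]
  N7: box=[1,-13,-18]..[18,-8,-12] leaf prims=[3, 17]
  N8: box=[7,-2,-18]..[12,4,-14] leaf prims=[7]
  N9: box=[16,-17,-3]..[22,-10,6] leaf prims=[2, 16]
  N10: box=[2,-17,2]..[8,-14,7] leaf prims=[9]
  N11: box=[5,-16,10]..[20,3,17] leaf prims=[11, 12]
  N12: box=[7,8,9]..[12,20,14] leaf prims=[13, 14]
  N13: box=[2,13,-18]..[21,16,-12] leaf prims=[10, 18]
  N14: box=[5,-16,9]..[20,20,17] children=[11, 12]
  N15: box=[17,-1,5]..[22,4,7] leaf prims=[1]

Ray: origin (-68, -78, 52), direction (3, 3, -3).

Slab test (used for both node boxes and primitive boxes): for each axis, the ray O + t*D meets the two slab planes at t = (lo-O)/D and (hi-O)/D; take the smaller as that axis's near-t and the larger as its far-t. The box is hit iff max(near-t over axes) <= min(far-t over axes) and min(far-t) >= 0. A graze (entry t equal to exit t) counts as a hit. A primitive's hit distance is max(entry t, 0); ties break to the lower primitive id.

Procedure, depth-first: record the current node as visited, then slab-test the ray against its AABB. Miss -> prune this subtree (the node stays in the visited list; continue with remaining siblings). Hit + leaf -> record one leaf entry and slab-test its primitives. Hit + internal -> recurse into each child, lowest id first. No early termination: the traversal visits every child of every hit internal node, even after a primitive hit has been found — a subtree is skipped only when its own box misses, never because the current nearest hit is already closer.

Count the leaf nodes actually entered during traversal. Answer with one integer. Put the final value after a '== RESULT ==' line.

Walk:
N0 x:[52/3,30] y:[61/3,98/3] z:[35/3,70/3] -> hit [61/3,70/3], descend [1, 2, 4, 14]
  N1 x:[23,89/3] y:[65/3,94/3] z:[64/3,70/3] -> hit [23,70/3], descend [7, 8, 13]
    N7 x:[23,86/3] y:[65/3,70/3] z:[64/3,70/3] -> hit [23,70/3] leaf, test {P3@t=23, P17(miss)}
    N8 x:[25,80/3] y:[76/3,82/3] z:[22,70/3] -> miss, prune
    N13 x:[70/3,89/3] y:[91/3,94/3] z:[64/3,70/3] -> miss, prune
  N2 x:[52/3,24] y:[68/3,91/3] z:[53/3,21] -> miss, prune
  N4 x:[22,30] y:[61/3,82/3] z:[15,55/3] -> miss, prune
  N14 x:[73/3,88/3] y:[62/3,98/3] z:[35/3,43/3] -> miss, prune

8 AABB tests over nodes [0, 1, 7, 8, 13, 2, 4, 14]; 1 leaf entered; closest P3.

== RESULT ==
1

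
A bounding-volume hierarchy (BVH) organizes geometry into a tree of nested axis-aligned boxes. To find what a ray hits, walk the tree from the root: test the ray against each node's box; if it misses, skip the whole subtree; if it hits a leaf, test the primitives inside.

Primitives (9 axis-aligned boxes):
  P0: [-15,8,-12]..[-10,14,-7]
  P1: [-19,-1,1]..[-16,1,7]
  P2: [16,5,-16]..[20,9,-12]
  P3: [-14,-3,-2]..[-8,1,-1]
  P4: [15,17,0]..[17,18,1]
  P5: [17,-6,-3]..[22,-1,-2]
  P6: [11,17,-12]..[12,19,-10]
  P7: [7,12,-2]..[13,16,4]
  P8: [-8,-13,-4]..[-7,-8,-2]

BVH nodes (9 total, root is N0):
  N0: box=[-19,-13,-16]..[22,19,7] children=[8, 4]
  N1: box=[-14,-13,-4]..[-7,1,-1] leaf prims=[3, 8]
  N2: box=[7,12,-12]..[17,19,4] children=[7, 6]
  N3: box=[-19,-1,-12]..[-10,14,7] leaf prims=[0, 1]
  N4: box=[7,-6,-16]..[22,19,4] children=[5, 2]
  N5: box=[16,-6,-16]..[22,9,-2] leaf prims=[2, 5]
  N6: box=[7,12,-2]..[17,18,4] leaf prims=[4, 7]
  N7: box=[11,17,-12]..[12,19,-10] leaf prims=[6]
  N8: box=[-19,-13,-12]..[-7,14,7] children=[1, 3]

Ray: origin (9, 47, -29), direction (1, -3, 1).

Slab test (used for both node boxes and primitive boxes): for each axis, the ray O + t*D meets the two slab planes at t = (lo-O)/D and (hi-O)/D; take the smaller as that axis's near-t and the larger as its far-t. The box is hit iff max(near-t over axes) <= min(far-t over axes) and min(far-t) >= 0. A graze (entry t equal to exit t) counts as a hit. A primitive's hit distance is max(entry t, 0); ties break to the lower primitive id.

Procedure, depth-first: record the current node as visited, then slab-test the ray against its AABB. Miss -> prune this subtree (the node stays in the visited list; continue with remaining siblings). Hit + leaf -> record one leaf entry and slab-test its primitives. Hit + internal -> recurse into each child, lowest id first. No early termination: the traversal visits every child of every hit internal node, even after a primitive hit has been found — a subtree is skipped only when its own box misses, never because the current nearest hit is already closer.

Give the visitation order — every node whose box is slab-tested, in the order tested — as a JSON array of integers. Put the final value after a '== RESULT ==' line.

Walk:
N0 x:[-28,13] y:[28/3,20] z:[13,36] -> hit [13,13], descend [4, 8]
  N4 x:[-2,13] y:[28/3,53/3] z:[13,33] -> hit [13,13], descend [2, 5]
    N2 x:[-2,8] y:[28/3,35/3] z:[17,33] -> miss, prune
    N5 x:[7,13] y:[38/3,53/3] z:[13,27] -> hit [13,13] leaf, test {P2(miss), P5(miss)}
  N8 x:[-28,-16] y:[11,20] z:[17,36] -> miss, prune

order=[0, 4, 2, 5, 8]  |boxes|=5  |leaves|=1  hit=miss

== RESULT ==
[0, 4, 2, 5, 8]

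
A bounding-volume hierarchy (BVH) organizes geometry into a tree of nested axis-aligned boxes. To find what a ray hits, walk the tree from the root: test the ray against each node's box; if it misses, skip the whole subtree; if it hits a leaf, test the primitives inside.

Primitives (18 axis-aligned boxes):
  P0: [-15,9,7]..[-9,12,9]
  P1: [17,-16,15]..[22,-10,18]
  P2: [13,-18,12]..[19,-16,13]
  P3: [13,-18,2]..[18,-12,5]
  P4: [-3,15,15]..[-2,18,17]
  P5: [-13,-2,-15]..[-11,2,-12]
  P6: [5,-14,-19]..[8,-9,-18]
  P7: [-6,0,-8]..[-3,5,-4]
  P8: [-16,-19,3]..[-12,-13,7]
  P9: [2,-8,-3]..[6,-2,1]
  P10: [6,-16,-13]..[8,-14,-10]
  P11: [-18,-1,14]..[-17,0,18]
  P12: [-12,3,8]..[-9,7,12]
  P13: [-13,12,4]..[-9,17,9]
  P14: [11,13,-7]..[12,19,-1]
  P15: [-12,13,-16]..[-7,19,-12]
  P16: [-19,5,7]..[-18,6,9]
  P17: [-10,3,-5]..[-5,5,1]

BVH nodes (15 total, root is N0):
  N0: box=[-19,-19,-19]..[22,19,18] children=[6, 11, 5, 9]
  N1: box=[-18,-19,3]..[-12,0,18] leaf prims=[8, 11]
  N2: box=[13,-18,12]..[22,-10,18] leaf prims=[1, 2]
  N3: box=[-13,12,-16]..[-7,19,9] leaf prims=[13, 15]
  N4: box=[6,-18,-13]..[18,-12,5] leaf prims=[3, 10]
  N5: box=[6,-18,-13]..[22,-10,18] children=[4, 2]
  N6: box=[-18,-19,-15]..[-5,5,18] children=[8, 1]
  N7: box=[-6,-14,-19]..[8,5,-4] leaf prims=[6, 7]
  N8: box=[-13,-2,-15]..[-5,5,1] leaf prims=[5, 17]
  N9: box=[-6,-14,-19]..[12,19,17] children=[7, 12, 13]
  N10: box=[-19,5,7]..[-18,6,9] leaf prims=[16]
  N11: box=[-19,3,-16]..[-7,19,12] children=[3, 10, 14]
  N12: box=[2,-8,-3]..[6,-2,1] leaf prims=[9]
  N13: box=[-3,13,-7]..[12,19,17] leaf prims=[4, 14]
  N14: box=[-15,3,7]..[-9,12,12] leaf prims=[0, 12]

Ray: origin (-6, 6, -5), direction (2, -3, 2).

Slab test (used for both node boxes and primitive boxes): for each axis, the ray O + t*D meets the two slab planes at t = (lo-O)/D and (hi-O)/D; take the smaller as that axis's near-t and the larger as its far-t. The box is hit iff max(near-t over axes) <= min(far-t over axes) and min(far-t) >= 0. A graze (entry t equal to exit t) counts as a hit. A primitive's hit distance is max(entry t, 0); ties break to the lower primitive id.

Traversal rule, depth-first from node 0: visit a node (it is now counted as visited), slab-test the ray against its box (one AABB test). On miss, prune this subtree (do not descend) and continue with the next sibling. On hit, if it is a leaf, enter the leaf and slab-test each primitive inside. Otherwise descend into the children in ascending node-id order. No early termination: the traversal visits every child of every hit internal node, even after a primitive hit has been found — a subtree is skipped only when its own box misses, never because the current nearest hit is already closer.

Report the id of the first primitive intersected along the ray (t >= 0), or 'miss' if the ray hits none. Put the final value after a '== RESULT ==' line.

Walk:
N0 x:[-13/2,14] y:[-13/3,25/3] z:[-7,23/2] -> hit [-13/3,25/3], descend [5, 6, 9, 11]
  N5 x:[6,14] y:[16/3,8] z:[-4,23/2] -> hit [6,8], descend [2, 4]
    N2 x:[19/2,14] y:[16/3,8] z:[17/2,23/2] -> miss, prune
    N4 x:[6,12] y:[6,8] z:[-4,5] -> miss, prune
  N6 x:[-6,1/2] y:[1/3,25/3] z:[-5,23/2] -> hit [1/3,1/2], descend [1, 8]
    N1 x:[-6,-3] y:[2,25/3] z:[4,23/2] -> miss, prune
    N8 x:[-7/2,1/2] y:[1/3,8/3] z:[-5,3] -> hit [1/3,1/2] leaf, test {P5(miss), P17@t=1/3}
  N9 x:[0,9] y:[-13/3,20/3] z:[-7,11] -> hit [0,20/3], descend [7, 12, 13]
    N7 x:[0,7] y:[1/3,20/3] z:[-7,1/2] -> hit [1/3,1/2] leaf, test {P6(miss), P7@t=1/3}
    N12 x:[4,6] y:[8/3,14/3] z:[1,3] -> miss, prune
    N13 x:[3/2,9] y:[-13/3,-7/3] z:[-1,11] -> miss, prune
  N11 x:[-13/2,-1/2] y:[-13/3,1] z:[-11/2,17/2] -> miss, prune

12 AABB tests over nodes [0, 5, 2, 4, 6, 1, 8, 9, 7, 12, 13, 11]; 2 leaves entered; closest P7.

== RESULT ==
7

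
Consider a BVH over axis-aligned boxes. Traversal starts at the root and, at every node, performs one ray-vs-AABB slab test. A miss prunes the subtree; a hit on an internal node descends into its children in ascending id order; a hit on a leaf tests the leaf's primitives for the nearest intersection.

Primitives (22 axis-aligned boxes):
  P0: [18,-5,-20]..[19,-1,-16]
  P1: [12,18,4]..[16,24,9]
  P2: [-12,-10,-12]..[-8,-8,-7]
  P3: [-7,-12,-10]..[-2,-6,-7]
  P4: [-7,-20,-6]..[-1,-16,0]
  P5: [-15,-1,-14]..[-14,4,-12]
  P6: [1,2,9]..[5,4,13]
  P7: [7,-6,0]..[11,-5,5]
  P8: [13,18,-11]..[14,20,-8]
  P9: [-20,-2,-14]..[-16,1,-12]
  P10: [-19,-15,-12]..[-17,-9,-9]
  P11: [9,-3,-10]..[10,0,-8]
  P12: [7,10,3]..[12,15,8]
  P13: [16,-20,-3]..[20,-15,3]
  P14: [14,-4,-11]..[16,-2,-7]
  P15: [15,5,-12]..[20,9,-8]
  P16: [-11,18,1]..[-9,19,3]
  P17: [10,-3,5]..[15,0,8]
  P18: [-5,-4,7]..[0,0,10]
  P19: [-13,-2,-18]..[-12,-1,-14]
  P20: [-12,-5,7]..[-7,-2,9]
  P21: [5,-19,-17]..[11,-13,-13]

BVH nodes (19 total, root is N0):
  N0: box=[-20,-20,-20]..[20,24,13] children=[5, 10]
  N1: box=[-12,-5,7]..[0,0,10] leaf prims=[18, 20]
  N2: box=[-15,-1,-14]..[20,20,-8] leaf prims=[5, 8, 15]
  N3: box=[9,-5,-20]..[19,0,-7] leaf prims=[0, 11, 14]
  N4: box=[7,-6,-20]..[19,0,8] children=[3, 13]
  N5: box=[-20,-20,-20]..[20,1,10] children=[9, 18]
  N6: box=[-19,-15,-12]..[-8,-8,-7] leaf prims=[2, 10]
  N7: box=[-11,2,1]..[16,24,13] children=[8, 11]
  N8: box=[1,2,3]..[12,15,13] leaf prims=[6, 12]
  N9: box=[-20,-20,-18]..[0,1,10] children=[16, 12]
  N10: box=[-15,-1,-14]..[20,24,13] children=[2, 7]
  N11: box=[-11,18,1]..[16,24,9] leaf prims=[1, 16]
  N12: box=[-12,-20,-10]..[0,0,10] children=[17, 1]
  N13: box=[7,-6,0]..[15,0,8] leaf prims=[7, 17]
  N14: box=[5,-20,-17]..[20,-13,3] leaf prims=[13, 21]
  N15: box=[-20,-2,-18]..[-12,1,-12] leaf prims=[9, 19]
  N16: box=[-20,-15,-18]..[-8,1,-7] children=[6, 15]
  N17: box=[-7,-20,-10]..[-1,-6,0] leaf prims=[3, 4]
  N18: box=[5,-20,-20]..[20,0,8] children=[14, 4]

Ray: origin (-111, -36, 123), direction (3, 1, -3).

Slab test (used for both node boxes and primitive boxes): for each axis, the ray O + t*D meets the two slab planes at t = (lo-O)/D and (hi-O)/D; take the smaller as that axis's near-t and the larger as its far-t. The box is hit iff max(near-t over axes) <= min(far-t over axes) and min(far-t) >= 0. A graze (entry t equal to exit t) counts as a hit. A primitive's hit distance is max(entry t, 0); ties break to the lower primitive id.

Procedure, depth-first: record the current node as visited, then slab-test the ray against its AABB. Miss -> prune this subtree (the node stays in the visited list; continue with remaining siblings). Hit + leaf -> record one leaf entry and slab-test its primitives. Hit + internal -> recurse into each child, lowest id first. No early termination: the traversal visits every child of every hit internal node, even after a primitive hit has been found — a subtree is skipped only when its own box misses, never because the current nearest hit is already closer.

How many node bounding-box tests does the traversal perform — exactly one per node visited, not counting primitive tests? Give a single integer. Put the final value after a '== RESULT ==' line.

Trace the traversal:
N0 x:[91/3,131/3] y:[16,60] z:[110/3,143/3] -> hit [110/3,131/3], descend [5, 10]
  N5 x:[91/3,131/3] y:[16,37] z:[113/3,143/3] -> miss, prune
  N10 x:[32,131/3] y:[35,60] z:[110/3,137/3] -> hit [110/3,131/3], descend [2, 7]
    N2 x:[32,131/3] y:[35,56] z:[131/3,137/3] -> hit [131/3,131/3] leaf, test {P5(miss), P8(miss), P15@t=131/3}
    N7 x:[100/3,127/3] y:[38,60] z:[110/3,122/3] -> hit [38,122/3], descend [8, 11]
      N8 x:[112/3,41] y:[38,51] z:[110/3,40] -> hit [38,40] leaf, test {P6@t=38, P12(miss)}
      N11 x:[100/3,127/3] y:[54,60] z:[38,122/3] -> miss, prune

Visited [0, 5, 10, 2, 7, 8, 11]. Tests: 7 box, 2 leaf. Nearest: P6.

== RESULT ==
7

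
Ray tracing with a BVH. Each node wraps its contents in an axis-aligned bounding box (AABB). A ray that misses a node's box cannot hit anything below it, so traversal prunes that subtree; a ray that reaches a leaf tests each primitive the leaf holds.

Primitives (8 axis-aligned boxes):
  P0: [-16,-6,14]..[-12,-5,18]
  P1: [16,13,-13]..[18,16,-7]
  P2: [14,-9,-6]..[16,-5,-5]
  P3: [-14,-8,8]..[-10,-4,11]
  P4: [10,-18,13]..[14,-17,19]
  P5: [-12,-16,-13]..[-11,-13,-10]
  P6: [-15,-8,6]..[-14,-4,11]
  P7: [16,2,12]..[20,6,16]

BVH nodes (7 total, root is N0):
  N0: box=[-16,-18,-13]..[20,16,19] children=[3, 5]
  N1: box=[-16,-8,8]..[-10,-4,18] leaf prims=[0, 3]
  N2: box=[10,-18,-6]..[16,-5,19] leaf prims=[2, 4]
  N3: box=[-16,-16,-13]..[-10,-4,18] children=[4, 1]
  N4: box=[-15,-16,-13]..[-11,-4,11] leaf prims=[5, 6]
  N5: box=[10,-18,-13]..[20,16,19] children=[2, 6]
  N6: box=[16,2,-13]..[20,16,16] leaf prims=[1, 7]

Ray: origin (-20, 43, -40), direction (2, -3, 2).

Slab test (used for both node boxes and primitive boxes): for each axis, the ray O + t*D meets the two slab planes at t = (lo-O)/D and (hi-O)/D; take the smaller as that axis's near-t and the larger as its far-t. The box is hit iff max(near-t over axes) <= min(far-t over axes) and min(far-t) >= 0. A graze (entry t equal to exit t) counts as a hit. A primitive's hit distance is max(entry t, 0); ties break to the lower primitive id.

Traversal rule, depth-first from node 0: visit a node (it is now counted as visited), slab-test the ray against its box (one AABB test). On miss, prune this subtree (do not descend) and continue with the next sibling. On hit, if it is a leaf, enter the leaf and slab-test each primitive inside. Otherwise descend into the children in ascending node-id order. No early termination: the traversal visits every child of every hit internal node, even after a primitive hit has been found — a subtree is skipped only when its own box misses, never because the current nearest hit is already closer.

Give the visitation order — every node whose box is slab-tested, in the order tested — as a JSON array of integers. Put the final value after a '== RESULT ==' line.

Walk:
N0 x:[2,20] y:[9,61/3] z:[27/2,59/2] -> hit [27/2,20], descend [3, 5]
  N3 x:[2,5] y:[47/3,59/3] z:[27/2,29] -> miss, prune
  N5 x:[15,20] y:[9,61/3] z:[27/2,59/2] -> hit [15,20], descend [2, 6]
    N2 x:[15,18] y:[16,61/3] z:[17,59/2] -> hit [17,18] leaf, test {P2@t=17, P4(miss)}
    N6 x:[18,20] y:[9,41/3] z:[27/2,28] -> miss, prune

Summary -> nodes [0, 3, 5, 2, 6]; box-tests=5; leaf-entries=1; first=P2

== RESULT ==
[0, 3, 5, 2, 6]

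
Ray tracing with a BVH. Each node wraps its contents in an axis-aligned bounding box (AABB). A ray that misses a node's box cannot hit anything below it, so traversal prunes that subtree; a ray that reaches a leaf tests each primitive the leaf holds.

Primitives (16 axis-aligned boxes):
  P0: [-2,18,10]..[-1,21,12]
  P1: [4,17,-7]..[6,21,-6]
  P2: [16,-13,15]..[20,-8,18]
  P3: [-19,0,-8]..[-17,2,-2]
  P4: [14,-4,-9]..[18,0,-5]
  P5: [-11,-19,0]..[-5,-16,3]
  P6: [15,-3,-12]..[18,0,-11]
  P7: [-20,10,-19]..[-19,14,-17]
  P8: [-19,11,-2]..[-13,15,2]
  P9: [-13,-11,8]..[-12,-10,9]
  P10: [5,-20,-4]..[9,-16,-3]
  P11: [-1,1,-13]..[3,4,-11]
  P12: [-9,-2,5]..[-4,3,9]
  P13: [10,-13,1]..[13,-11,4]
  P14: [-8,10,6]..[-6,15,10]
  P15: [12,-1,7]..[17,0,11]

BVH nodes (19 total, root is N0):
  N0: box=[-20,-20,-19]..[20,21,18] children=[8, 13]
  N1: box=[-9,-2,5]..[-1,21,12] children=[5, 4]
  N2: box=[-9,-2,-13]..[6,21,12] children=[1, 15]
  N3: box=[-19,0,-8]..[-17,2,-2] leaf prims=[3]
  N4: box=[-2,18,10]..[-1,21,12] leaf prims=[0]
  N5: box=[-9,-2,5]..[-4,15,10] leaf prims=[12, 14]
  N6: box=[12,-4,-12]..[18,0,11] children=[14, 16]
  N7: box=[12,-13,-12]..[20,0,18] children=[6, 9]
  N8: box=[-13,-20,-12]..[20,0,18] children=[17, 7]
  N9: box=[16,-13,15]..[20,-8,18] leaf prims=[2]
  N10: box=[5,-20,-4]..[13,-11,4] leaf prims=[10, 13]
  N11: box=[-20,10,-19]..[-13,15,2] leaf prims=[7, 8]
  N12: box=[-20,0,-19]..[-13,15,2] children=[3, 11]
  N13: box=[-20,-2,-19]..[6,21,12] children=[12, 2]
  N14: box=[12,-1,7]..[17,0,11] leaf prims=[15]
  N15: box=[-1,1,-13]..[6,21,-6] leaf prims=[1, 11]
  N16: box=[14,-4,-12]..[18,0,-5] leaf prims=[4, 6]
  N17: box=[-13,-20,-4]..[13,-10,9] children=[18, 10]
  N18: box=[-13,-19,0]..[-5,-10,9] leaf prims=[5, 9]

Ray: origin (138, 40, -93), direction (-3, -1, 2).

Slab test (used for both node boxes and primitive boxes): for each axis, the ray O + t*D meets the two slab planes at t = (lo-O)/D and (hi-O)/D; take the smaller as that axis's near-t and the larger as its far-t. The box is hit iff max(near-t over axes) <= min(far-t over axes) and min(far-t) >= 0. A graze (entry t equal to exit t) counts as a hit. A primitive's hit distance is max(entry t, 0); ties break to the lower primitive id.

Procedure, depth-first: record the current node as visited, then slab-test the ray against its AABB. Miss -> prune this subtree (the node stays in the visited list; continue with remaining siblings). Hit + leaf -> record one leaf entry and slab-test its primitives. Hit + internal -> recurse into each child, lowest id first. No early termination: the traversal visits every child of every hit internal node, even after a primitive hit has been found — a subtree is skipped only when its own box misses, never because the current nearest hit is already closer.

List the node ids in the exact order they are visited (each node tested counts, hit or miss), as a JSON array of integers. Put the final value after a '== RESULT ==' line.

Traverse from the root:
N0 x:[118/3,158/3] y:[19,60] z:[37,111/2] -> hit [118/3,158/3], descend [8, 13]
  N8 x:[118/3,151/3] y:[40,60] z:[81/2,111/2] -> hit [81/2,151/3], descend [7, 17]
    N7 x:[118/3,42] y:[40,53] z:[81/2,111/2] -> hit [81/2,42], descend [6, 9]
      N6 x:[40,42] y:[40,44] z:[81/2,52] -> hit [81/2,42], descend [14, 16]
        N14 x:[121/3,42] y:[40,41] z:[50,52] -> miss, prune
        N16 x:[40,124/3] y:[40,44] z:[81/2,44] -> hit [81/2,124/3] leaf, test {P4(miss), P6@t=81/2}
      N9 x:[118/3,122/3] y:[48,53] z:[54,111/2] -> miss, prune
    N17 x:[125/3,151/3] y:[50,60] z:[89/2,51] -> hit [50,151/3], descend [10, 18]
      N10 x:[125/3,133/3] y:[51,60] z:[89/2,97/2] -> miss, prune
      N18 x:[143/3,151/3] y:[50,59] z:[93/2,51] -> hit [50,151/3] leaf, test {P5(miss), P9(miss)}
  N13 x:[44,158/3] y:[19,42] z:[37,105/2] -> miss, prune

order=[0, 8, 7, 6, 14, 16, 9, 17, 10, 18, 13]  |boxes|=11  |leaves|=2  hit=P6

== RESULT ==
[0, 8, 7, 6, 14, 16, 9, 17, 10, 18, 13]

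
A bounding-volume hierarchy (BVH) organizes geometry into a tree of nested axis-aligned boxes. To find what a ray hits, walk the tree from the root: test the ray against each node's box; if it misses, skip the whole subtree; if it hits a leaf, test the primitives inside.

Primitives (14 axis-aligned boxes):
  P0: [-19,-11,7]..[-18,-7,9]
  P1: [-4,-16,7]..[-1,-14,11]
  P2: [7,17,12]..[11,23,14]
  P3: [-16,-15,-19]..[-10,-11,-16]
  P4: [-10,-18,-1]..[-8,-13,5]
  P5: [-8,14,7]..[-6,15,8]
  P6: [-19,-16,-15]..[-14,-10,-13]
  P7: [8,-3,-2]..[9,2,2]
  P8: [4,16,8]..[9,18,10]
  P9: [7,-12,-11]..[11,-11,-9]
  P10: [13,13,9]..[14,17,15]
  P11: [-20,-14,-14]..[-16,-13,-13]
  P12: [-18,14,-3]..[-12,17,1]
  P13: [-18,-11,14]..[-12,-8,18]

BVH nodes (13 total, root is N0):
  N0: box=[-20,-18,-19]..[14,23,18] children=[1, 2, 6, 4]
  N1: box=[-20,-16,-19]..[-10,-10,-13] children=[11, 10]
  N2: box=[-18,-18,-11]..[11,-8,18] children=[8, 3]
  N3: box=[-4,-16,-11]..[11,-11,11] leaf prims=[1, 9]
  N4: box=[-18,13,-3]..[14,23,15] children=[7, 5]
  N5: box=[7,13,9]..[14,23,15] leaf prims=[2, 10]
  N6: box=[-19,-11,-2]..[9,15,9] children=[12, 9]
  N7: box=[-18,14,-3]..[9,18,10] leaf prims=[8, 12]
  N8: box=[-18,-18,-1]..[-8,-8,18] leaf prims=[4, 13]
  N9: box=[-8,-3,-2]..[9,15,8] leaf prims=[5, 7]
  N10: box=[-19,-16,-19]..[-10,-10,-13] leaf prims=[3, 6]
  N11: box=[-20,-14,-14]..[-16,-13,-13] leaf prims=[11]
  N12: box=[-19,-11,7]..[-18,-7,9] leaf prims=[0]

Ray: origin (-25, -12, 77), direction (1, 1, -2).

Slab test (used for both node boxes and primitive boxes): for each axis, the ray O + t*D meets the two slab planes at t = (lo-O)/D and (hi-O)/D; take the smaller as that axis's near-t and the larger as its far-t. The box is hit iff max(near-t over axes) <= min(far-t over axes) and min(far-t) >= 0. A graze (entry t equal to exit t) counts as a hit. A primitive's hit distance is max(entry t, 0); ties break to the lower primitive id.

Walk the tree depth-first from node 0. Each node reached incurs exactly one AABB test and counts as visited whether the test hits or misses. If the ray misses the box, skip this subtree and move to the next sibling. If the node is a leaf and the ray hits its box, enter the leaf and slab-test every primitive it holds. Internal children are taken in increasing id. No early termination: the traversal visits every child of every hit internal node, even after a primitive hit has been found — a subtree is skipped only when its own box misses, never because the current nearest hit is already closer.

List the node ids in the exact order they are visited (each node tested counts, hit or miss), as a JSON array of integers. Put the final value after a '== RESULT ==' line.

Trace the traversal:
N0 x:[5,39] y:[-6,35] z:[59/2,48] -> hit [59/2,35], descend [1, 2, 4, 6]
  N1 x:[5,15] y:[-4,2] z:[45,48] -> miss, prune
  N2 x:[7,36] y:[-6,4] z:[59/2,44] -> miss, prune
  N4 x:[7,39] y:[25,35] z:[31,40] -> hit [31,35], descend [5, 7]
    N5 x:[32,39] y:[25,35] z:[31,34] -> hit [32,34] leaf, test {P2@t=32, P10(miss)}
    N7 x:[7,34] y:[26,30] z:[67/2,40] -> miss, prune
  N6 x:[6,34] y:[1,27] z:[34,79/2] -> miss, prune

order=[0, 1, 2, 4, 5, 7, 6]  |boxes|=7  |leaves|=1  hit=P2

== RESULT ==
[0, 1, 2, 4, 5, 7, 6]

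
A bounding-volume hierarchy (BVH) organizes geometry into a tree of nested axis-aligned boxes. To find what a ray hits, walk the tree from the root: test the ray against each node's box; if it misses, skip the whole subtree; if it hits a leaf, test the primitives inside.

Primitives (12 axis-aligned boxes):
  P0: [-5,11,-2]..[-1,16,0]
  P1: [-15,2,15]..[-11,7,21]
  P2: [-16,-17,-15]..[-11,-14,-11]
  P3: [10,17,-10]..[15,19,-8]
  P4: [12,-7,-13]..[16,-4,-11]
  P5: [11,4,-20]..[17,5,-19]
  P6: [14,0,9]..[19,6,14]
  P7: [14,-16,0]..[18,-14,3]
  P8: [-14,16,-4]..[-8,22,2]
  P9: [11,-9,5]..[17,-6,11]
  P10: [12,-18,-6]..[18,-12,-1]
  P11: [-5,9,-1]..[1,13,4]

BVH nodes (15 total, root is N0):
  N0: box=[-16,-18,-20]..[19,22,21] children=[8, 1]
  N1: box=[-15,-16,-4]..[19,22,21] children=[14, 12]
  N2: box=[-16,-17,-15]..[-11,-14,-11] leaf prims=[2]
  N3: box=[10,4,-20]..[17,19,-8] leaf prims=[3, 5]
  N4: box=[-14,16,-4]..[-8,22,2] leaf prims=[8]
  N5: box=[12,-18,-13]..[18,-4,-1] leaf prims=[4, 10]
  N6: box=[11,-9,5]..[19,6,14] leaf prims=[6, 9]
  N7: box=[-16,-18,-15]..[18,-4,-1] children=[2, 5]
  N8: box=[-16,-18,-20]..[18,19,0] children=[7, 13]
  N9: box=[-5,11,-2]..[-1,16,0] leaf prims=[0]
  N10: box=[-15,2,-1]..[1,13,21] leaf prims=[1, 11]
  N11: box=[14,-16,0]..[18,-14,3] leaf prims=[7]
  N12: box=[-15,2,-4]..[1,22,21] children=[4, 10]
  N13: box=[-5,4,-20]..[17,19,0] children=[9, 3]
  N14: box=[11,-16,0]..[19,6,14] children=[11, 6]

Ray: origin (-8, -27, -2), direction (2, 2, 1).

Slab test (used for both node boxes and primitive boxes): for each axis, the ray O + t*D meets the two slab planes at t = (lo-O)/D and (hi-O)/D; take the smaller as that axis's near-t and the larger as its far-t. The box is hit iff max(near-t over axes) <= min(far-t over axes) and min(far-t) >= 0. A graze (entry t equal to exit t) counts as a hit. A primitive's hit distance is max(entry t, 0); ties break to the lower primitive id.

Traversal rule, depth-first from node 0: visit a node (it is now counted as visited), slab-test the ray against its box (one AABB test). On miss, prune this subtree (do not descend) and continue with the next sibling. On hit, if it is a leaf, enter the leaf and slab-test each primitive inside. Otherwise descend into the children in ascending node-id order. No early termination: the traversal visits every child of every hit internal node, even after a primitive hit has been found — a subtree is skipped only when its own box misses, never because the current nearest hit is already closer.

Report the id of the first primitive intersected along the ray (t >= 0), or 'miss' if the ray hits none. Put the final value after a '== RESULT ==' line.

Walk:
N0 x:[-4,27/2] y:[9/2,49/2] z:[-18,23] -> hit [9/2,27/2], descend [1, 8]
  N1 x:[-7/2,27/2] y:[11/2,49/2] z:[-2,23] -> hit [11/2,27/2], descend [12, 14]
    N12 x:[-7/2,9/2] y:[29/2,49/2] z:[-2,23] -> miss, prune
    N14 x:[19/2,27/2] y:[11/2,33/2] z:[2,16] -> hit [19/2,27/2], descend [6, 11]
      N6 x:[19/2,27/2] y:[9,33/2] z:[7,16] -> hit [19/2,27/2] leaf, test {P6@t=27/2, P9@t=19/2}
      N11 x:[11,13] y:[11/2,13/2] z:[2,5] -> miss, prune
  N8 x:[-4,13] y:[9/2,23] z:[-18,2] -> miss, prune

order=[0, 1, 12, 14, 6, 11, 8]  |boxes|=7  |leaves|=1  hit=P9

== RESULT ==
9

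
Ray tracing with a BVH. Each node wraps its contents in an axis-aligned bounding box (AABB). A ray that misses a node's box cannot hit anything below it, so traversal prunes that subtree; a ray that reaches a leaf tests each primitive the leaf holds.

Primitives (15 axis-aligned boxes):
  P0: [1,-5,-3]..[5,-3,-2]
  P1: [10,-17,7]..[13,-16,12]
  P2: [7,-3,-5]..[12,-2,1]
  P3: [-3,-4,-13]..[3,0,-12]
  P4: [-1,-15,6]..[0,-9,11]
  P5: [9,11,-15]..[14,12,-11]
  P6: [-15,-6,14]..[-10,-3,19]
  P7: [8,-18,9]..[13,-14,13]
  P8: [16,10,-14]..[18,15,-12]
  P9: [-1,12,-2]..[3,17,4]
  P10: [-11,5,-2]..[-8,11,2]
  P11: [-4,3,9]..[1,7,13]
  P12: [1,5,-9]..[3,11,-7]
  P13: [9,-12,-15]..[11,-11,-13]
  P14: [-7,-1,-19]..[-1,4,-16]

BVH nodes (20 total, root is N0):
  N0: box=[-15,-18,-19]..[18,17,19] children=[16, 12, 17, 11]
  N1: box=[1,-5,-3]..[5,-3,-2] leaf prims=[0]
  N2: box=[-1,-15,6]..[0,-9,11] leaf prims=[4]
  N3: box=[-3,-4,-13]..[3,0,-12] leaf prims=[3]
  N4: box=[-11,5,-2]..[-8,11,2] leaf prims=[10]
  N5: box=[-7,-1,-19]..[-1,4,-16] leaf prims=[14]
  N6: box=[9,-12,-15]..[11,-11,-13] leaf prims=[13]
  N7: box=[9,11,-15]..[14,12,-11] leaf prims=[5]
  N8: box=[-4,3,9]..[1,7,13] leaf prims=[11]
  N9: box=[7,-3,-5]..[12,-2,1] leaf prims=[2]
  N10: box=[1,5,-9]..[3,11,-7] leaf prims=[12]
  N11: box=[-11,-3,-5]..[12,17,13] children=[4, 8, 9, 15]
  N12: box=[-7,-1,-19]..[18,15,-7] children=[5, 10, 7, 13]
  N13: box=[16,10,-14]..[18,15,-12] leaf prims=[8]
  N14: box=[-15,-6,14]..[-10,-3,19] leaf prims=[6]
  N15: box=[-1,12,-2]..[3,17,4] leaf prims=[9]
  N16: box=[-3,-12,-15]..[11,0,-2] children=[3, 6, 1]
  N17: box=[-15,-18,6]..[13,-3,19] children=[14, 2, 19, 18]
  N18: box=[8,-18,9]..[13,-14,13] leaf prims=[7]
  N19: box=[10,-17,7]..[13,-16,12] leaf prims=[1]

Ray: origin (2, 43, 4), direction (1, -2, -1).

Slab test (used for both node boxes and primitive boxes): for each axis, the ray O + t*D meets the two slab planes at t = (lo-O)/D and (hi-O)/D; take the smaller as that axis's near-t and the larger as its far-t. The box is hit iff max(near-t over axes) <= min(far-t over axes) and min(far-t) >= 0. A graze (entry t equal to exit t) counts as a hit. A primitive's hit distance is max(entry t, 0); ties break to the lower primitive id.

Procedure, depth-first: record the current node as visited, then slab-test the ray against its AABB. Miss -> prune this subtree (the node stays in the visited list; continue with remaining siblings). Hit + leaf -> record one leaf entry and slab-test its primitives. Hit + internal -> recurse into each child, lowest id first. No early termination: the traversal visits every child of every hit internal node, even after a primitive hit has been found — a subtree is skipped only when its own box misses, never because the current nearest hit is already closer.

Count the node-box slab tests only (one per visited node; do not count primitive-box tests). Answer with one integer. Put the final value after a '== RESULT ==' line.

Trace the traversal:
N0 x:[-17,16] y:[13,61/2] z:[-15,23] -> hit [13,16], descend [11, 12, 16, 17]
  N11 x:[-13,10] y:[13,23] z:[-9,9] -> miss, prune
  N12 x:[-9,16] y:[14,22] z:[11,23] -> hit [14,16], descend [5, 7, 10, 13]
    N5 x:[-9,-3] y:[39/2,22] z:[20,23] -> miss, prune
    N7 x:[7,12] y:[31/2,16] z:[15,19] -> miss, prune
    N10 x:[-1,1] y:[16,19] z:[11,13] -> miss, prune
    N13 x:[14,16] y:[14,33/2] z:[16,18] -> hit [16,16] leaf, test {P8@t=16}
  N16 x:[-5,9] y:[43/2,55/2] z:[6,19] -> miss, prune
  N17 x:[-17,11] y:[23,61/2] z:[-15,-2] -> miss, prune

9 AABB tests over nodes [0, 11, 12, 5, 7, 10, 13, 16, 17]; 1 leaf entered; closest P8.

== RESULT ==
9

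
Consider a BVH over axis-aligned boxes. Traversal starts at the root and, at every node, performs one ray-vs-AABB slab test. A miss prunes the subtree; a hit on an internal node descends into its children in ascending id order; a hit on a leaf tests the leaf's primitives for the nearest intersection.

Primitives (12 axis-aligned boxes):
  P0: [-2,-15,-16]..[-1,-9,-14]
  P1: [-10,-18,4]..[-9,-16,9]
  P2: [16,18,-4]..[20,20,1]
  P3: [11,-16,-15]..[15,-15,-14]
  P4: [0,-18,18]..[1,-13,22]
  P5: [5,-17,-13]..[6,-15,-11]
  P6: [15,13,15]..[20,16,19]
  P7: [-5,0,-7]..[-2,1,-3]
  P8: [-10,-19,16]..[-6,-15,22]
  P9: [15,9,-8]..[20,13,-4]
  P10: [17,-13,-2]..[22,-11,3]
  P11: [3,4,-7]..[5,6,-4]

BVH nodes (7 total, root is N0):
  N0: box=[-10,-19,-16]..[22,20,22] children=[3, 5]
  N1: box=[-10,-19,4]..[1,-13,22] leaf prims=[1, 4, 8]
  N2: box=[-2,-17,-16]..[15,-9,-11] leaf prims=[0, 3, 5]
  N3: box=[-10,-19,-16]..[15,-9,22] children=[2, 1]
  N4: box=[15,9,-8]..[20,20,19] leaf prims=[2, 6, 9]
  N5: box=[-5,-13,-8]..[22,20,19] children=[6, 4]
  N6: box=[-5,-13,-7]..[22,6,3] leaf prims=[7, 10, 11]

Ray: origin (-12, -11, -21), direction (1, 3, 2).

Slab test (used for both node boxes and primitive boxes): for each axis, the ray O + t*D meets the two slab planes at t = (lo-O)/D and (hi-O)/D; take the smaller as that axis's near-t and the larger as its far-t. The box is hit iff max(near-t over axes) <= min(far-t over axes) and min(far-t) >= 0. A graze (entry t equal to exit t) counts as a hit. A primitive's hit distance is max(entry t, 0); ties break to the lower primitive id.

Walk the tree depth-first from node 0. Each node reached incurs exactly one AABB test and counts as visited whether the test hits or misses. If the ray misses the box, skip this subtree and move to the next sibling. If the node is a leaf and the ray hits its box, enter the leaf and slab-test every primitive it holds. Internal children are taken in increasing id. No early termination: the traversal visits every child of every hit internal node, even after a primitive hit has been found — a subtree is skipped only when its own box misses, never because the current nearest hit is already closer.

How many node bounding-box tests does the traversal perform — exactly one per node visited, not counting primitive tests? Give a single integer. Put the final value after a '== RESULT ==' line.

Traverse from the root:
N0 x:[2,34] y:[-8/3,31/3] z:[5/2,43/2] -> hit [5/2,31/3], descend [3, 5]
  N3 x:[2,27] y:[-8/3,2/3] z:[5/2,43/2] -> miss, prune
  N5 x:[7,34] y:[-2/3,31/3] z:[13/2,20] -> hit [7,31/3], descend [4, 6]
    N4 x:[27,32] y:[20/3,31/3] z:[13/2,20] -> miss, prune
    N6 x:[7,34] y:[-2/3,17/3] z:[7,12] -> miss, prune

Visited [0, 3, 5, 4, 6]. Tests: 5 box, 0 leaf. Nearest: miss.

== RESULT ==
5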